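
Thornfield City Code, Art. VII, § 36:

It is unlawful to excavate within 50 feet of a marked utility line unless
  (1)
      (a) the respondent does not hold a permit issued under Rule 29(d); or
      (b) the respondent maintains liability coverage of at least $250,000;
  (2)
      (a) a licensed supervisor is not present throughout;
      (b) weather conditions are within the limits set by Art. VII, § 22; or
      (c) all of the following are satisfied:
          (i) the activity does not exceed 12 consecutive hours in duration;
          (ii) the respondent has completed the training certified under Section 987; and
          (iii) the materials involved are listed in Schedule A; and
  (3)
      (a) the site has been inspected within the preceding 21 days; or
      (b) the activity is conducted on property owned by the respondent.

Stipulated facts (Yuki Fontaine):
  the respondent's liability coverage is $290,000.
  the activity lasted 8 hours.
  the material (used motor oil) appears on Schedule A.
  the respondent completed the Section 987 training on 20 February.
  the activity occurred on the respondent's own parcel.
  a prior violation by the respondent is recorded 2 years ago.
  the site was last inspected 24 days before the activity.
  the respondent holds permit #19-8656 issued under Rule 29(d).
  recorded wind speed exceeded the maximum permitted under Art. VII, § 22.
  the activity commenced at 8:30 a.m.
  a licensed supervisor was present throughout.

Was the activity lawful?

Yes — lawful.

(a) not (holds permit) — fails.
(b) coverage ≥ $250,000 — holds.
So (1) is satisfied (F OR T).
(a) not (supervisor present) — not satisfied.
(b) weather ok — fails.
(i) ≤ 12 hrs duration — holds.
(ii) training certified — holds.
(iii) Schedule A material — holds.
(c): T AND T AND T → true.
(2) = F OR F OR T = true.
(a) site inspected — not satisfied.
(b) own property — satisfied.
(3): F OR T → true.
Overall: T AND T AND T → true.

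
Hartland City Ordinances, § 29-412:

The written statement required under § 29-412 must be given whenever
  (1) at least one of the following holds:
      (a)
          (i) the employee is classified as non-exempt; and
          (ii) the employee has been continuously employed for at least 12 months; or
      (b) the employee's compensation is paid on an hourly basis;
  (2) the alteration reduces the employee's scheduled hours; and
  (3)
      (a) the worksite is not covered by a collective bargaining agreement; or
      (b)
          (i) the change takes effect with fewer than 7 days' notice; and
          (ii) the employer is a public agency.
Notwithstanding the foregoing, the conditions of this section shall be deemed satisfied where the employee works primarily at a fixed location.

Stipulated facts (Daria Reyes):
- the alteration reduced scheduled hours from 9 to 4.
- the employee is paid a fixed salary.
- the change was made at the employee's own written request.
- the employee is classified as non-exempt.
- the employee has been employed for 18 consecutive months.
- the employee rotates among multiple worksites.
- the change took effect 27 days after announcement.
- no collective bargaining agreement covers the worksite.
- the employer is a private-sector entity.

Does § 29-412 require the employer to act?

Yes — required.

(i) non-exempt — met.
(ii) tenure ≥ 12 mo. — holds.
(a) = T AND T = true.
(b) hourly-paid — fails.
(1): T OR F → true.
(2) hours reduced — satisfied.
(a) no CBA — holds.
(i) < 7 days' notice — not satisfied.
(ii) public agency — not satisfied.
(b): F AND F → false.
So (3) is satisfied (T OR F).
Overall = T AND T AND T = true.
Exception (fixed location) — not satisfied.
Result: main true OR exception false → true.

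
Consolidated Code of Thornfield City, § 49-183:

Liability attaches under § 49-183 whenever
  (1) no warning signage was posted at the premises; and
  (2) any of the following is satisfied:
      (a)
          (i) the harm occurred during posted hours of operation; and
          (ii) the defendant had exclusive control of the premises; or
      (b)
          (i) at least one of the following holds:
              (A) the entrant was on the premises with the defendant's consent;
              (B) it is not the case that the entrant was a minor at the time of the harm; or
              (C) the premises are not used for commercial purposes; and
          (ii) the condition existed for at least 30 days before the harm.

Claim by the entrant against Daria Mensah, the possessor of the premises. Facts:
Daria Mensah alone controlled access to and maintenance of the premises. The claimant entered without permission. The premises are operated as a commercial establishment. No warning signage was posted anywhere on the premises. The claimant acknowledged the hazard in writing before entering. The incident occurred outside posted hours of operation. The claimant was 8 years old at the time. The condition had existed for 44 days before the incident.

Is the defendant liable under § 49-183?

No — not liable.

(1) no signage posted — holds.
(i) during posted hours — not satisfied.
(ii) exclusive control — holds.
(a): F AND T → false.
(A) consent to enter — not satisfied.
(B) not (entrant a minor) — fails.
(C) not (commercial use) — fails.
So (i) is not satisfied (F OR F OR F).
(ii) condition ≥30 days old — met.
(b): F AND T → false.
(2): F OR F → false.
So Overall is not satisfied (T AND F).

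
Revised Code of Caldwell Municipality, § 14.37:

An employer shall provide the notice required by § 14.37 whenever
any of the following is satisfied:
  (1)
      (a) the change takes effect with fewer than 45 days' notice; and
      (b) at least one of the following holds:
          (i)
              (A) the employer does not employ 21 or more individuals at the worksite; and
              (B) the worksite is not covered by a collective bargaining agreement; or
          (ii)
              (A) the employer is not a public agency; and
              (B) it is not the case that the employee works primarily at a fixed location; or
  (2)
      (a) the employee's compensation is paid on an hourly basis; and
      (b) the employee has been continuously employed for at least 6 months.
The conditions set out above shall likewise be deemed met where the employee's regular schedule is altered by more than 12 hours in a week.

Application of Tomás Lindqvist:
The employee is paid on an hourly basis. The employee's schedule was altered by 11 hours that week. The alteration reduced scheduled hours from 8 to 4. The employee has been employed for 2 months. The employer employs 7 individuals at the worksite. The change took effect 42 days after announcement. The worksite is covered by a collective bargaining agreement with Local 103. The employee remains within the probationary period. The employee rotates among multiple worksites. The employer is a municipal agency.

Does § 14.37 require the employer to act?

No — not required.

(a) < 45 days' notice — holds.
(A) not (≥ 21 at site) — holds.
(B) no CBA — fails.
(i): T AND F → false.
(A) not (public agency) — fails.
(B) not (fixed location) — met.
So (ii) is not satisfied (F AND T).
(b): F OR F → false.
So (1) is not satisfied (T AND F).
(a) hourly-paid — met.
(b) tenure ≥ 6 mo. — not satisfied.
So (2) is not satisfied (T AND F).
Overall = F OR F = false.
Exception (schedule shift > 12h) — not satisfied.
Result: main false OR exception false → false.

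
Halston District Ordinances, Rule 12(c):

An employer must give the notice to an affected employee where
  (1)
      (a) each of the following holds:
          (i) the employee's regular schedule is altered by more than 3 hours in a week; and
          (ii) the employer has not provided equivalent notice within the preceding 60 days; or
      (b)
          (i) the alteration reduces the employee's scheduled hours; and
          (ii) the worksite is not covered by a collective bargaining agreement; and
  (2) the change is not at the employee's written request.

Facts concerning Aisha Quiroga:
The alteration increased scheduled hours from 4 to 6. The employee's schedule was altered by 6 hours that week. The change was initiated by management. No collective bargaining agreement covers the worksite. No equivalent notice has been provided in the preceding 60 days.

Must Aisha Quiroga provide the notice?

(i) schedule shift > 3h — satisfied.
(ii) no recent notice — satisfied.
(a): T AND T → true.
(i) hours reduced — fails.
(ii) no CBA — satisfied.
(b): F AND T → false.
So (1) is satisfied (T OR F).
(2) not employee-requested — met.
Overall: T AND T → true.

Yes — required.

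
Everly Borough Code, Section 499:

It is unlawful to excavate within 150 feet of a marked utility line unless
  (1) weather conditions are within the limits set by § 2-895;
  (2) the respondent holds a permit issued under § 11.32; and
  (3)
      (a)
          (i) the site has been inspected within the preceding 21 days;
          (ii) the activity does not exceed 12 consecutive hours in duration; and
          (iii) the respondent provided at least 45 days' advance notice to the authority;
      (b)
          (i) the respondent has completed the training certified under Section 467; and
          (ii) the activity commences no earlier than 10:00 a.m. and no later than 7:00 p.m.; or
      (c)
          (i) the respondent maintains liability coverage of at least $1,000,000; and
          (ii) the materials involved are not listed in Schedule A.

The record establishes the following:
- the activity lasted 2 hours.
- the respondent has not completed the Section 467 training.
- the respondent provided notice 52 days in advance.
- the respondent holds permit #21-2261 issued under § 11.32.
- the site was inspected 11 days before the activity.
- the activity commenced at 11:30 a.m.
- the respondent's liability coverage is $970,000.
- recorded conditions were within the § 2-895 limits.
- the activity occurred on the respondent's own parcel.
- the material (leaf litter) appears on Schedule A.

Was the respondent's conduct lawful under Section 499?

(1) weather ok — met.
(2) holds permit — holds.
(i) site inspected — holds.
(ii) ≤ 12 hrs duration — met.
(iii) ≥45 days' notice — satisfied.
So (a) is satisfied (T AND T AND T).
(i) training certified — not satisfied.
(ii) start within hours — holds.
So (b) is not satisfied (F AND T).
(i) coverage ≥ $1,000,000 — not met.
(ii) not (Schedule A material) — not satisfied.
(c) = F AND F = false.
(3): T OR F OR F → true.
Overall: T AND T AND T → true.

Yes — lawful.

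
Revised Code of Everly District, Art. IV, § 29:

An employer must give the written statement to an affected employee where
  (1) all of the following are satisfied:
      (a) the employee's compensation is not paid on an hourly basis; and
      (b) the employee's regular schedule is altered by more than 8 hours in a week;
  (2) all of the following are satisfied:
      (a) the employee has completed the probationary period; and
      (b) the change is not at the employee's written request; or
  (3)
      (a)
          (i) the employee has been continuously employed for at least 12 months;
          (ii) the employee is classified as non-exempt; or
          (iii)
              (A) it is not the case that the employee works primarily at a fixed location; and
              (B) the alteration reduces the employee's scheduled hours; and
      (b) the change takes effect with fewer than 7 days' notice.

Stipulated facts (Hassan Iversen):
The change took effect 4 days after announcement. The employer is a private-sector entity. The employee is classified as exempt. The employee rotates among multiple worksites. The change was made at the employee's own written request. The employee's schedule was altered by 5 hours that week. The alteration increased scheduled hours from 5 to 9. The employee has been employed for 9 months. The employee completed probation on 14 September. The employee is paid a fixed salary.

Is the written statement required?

No — not required.

(a) not (hourly-paid) — met.
(b) schedule shift > 8h — not met.
(1) = T AND F = false.
(a) past probation — met.
(b) not employee-requested — not met.
(2): T AND F → false.
(i) tenure ≥ 12 mo. — not met.
(ii) non-exempt — fails.
(A) not (fixed location) — satisfied.
(B) hours reduced — not met.
(iii) = T AND F = false.
So (a) is not satisfied (F OR F OR F).
(b) < 7 days' notice — holds.
(3): F AND T → false.
So Overall is not satisfied (F OR F OR F).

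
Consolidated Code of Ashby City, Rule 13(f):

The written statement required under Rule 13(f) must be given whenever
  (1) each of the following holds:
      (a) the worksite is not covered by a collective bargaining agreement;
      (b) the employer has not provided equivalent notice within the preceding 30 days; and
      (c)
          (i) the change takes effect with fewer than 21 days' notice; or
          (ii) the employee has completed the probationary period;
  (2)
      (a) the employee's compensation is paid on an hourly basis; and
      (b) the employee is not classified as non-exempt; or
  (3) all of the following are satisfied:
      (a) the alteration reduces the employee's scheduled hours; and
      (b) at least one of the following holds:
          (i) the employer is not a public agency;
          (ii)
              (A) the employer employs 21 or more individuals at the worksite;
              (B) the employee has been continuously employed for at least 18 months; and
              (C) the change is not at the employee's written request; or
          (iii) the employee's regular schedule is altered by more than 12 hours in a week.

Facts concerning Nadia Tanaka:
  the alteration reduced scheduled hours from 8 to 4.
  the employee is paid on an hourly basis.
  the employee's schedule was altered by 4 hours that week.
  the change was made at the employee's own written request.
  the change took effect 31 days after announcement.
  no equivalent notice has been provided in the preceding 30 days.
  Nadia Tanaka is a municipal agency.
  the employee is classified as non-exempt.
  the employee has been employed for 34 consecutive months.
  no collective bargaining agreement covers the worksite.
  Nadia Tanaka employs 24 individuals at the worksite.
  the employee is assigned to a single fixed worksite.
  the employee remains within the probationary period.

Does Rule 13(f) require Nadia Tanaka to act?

(a) no CBA — satisfied.
(b) no recent notice — holds.
(i) < 21 days' notice — fails.
(ii) past probation — fails.
(c): F OR F → false.
(1): T AND T AND F → false.
(a) hourly-paid — satisfied.
(b) not (non-exempt) — not satisfied.
(2): T AND F → false.
(a) hours reduced — satisfied.
(i) not (public agency) — not met.
(A) ≥ 21 at site — satisfied.
(B) tenure ≥ 18 mo. — holds.
(C) not employee-requested — fails.
(ii) = T AND T AND F = false.
(iii) schedule shift > 12h — not met.
So (b) is not satisfied (F OR F OR F).
So (3) is not satisfied (T AND F).
Overall: F OR F OR F → false.

No — not required.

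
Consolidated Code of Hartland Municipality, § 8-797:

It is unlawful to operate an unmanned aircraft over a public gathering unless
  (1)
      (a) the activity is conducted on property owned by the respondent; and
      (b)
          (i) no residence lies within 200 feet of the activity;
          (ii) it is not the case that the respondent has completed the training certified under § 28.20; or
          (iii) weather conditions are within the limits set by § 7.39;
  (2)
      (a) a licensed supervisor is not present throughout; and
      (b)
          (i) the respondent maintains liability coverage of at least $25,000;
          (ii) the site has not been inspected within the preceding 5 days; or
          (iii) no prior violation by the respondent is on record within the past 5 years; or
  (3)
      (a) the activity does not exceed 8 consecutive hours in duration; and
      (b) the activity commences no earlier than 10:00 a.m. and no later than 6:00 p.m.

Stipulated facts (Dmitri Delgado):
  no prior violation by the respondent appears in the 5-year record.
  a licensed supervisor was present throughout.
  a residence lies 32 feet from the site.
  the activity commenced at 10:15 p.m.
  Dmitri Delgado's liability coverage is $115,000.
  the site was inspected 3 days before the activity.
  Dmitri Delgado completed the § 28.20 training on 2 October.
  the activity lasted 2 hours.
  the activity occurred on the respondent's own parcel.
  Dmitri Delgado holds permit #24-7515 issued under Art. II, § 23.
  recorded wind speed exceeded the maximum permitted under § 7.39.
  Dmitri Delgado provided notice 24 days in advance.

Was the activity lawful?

(a) own property — met.
(i) no residence in 200 ft — not met.
(ii) not (training certified) — fails.
(iii) weather ok — not satisfied.
(b): F OR F OR F → false.
So (1) is not satisfied (T AND F).
(a) not (supervisor present) — not satisfied.
(i) coverage ≥ $25,000 — met.
(ii) not (site inspected) — not satisfied.
(iii) no prior violation — met.
(b) = T OR F OR T = true.
(2): F AND T → false.
(a) ≤ 8 hrs duration — met.
(b) start within hours — not met.
(3) = T AND F = false.
Overall: F OR F OR F → false.

No — unlawful.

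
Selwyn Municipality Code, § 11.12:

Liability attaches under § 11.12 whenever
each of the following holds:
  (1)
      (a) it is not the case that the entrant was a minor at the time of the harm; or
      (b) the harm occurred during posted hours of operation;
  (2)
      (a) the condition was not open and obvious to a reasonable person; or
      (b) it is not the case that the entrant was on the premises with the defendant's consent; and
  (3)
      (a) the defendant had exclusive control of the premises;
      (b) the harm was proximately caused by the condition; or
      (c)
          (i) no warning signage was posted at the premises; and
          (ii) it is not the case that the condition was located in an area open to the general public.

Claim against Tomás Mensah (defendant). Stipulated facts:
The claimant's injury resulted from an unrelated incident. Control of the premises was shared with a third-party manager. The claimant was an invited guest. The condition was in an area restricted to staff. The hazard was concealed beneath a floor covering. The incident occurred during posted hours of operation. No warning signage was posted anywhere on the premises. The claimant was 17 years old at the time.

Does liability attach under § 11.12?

(a) not (entrant a minor) — not met.
(b) during posted hours — met.
(1) = F OR T = true.
(a) not open/obvious — met.
(b) not (consent to enter) — not met.
(2): T OR F → true.
(a) exclusive control — fails.
(b) proximate cause — not met.
(i) no signage posted — satisfied.
(ii) not (public area) — holds.
So (c) is satisfied (T AND T).
So (3) is satisfied (F OR F OR T).
So Overall is satisfied (T AND T AND T).

Yes — liable.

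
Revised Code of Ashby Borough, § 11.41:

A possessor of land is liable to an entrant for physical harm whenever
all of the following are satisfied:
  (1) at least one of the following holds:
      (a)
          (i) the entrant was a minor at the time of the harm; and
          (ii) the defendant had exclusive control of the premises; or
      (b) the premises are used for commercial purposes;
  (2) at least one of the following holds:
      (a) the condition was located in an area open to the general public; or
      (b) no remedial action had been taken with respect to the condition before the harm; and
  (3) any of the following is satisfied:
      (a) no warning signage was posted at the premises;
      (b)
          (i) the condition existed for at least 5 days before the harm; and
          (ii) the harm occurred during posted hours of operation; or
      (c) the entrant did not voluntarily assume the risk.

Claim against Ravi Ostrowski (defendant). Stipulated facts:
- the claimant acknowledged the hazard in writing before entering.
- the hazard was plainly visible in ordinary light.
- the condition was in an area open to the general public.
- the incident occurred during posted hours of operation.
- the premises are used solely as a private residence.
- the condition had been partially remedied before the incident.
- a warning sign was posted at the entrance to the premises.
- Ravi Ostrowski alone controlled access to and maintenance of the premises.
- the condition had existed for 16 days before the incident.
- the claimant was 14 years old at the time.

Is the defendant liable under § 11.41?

Yes — liable.

(i) entrant a minor — satisfied.
(ii) exclusive control — satisfied.
So (a) is satisfied (T AND T).
(b) commercial use — not met.
(1) = T OR F = true.
(a) public area — met.
(b) no remedial action — not satisfied.
(2): T OR F → true.
(a) no signage posted — fails.
(i) condition ≥5 days old — holds.
(ii) during posted hours — holds.
(b): T AND T → true.
(c) no assumed risk — not satisfied.
(3) = F OR T OR F = true.
Overall: T AND T AND T → true.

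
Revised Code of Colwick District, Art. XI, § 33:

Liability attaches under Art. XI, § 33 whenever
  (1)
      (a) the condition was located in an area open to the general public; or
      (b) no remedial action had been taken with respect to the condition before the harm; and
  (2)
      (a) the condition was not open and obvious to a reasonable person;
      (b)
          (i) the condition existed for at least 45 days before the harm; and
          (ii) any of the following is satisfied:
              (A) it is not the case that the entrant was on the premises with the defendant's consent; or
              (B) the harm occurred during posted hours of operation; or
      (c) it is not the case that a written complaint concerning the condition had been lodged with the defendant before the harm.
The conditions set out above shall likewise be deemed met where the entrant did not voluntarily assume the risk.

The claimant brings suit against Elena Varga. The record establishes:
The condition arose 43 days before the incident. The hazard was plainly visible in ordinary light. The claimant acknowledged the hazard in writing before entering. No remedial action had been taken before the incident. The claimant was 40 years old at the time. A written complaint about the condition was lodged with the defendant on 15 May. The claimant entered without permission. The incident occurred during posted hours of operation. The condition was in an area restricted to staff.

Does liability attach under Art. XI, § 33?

(a) public area — not satisfied.
(b) no remedial action — holds.
(1) = F OR T = true.
(a) not open/obvious — fails.
(i) condition ≥45 days old — not met.
(A) not (consent to enter) — met.
(B) during posted hours — holds.
(ii) = T OR T = true.
(b): F AND T → false.
(c) not (complaint lodged) — not met.
(2) = F OR F OR F = false.
So Overall is not satisfied (T AND F).
Exception (no assumed risk) — not satisfied.
Result: main false OR exception false → false.

No — not liable.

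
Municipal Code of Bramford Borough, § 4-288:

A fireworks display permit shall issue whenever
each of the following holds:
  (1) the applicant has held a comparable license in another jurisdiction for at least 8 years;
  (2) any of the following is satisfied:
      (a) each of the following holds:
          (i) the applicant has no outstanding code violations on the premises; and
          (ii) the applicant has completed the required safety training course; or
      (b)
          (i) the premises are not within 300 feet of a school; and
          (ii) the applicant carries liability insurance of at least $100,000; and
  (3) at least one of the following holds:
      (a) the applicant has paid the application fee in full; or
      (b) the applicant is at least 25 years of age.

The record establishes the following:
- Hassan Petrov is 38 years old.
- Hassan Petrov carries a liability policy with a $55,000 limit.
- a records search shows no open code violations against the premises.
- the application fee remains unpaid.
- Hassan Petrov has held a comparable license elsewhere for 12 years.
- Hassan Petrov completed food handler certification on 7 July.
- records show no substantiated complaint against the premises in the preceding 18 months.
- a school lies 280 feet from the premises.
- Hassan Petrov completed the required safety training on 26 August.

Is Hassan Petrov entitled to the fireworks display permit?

Yes — granted.

(1) prior license ≥ 8 yr — holds.
(i) no code violations — holds.
(ii) safety training — satisfied.
(a): T AND T → true.
(i) ≥300 ft from school — fails.
(ii) insurance ≥ $100,000 — fails.
(b): F AND F → false.
So (2) is satisfied (T OR F).
(a) fee paid — fails.
(b) age ≥ 25 — satisfied.
(3) = F OR T = true.
Overall: T AND T AND T → true.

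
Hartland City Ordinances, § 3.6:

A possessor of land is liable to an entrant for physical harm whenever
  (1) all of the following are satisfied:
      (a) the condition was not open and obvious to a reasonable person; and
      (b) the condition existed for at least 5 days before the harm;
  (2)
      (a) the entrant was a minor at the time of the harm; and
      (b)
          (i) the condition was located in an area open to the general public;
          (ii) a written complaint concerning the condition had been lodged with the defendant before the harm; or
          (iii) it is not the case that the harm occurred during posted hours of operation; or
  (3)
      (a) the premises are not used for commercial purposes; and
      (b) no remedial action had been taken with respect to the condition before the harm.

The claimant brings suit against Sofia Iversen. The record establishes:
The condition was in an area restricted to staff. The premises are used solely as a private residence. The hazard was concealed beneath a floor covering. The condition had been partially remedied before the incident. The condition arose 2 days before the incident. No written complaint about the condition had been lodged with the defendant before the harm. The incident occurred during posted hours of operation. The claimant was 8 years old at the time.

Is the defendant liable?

No — not liable.

(a) not open/obvious — holds.
(b) condition ≥5 days old — fails.
(1) = T AND F = false.
(a) entrant a minor — met.
(i) public area — not met.
(ii) complaint lodged — fails.
(iii) not (during posted hours) — not satisfied.
So (b) is not satisfied (F OR F OR F).
So (2) is not satisfied (T AND F).
(a) not (commercial use) — holds.
(b) no remedial action — not met.
So (3) is not satisfied (T AND F).
Overall: F OR F OR F → false.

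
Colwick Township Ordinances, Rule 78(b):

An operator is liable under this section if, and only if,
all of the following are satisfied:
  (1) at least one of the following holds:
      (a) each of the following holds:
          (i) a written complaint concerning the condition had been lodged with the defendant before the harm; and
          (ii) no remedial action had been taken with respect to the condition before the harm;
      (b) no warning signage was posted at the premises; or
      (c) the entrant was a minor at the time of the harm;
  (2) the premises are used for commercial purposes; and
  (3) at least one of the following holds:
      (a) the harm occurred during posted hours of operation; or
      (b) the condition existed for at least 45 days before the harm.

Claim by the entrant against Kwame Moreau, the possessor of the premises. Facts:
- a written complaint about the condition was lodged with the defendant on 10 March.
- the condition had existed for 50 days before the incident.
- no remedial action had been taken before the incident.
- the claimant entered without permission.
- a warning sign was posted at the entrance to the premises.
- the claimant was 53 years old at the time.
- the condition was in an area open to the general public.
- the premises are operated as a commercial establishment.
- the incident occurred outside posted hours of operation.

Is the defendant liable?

Yes — liable.

(i) complaint lodged — met.
(ii) no remedial action — satisfied.
So (a) is satisfied (T AND T).
(b) no signage posted — not satisfied.
(c) entrant a minor — not met.
(1) = T OR F OR F = true.
(2) commercial use — satisfied.
(a) during posted hours — fails.
(b) condition ≥45 days old — met.
(3) = F OR T = true.
So Overall is satisfied (T AND T AND T).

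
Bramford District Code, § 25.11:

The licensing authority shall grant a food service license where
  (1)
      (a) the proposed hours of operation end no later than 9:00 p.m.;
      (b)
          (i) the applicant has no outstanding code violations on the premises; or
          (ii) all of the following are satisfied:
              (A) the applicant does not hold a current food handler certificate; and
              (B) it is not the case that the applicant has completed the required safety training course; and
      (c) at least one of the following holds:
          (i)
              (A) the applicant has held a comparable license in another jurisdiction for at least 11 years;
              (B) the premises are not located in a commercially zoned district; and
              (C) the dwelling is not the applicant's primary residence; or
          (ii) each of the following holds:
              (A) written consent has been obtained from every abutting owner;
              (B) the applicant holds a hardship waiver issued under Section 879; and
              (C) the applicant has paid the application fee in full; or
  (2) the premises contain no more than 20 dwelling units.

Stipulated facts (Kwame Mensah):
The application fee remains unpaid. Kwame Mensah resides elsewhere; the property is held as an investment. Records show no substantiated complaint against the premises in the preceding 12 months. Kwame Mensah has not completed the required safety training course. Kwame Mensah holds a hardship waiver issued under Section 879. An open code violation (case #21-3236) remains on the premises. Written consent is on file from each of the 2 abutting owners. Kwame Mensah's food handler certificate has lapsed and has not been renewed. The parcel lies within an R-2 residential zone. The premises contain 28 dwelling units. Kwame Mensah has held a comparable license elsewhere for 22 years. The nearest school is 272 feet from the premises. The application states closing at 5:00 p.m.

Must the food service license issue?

Yes — granted.

(a) closes by 9 p.m. — met.
(i) no code violations — fails.
(A) not (food handler cert.) — met.
(B) not (safety training) — met.
So (ii) is satisfied (T AND T).
So (b) is satisfied (F OR T).
(A) prior license ≥ 11 yr — met.
(B) not (commercially zoned) — holds.
(C) not (primary residence) — holds.
So (i) is satisfied (T AND T AND T).
(A) all abutters consent — met.
(B) hardship waiver — holds.
(C) fee paid — not satisfied.
So (ii) is not satisfied (T AND T AND F).
So (c) is satisfied (T OR F).
(1) = T AND T AND T = true.
(2) ≤ 20 units — not met.
Overall: T OR F → true.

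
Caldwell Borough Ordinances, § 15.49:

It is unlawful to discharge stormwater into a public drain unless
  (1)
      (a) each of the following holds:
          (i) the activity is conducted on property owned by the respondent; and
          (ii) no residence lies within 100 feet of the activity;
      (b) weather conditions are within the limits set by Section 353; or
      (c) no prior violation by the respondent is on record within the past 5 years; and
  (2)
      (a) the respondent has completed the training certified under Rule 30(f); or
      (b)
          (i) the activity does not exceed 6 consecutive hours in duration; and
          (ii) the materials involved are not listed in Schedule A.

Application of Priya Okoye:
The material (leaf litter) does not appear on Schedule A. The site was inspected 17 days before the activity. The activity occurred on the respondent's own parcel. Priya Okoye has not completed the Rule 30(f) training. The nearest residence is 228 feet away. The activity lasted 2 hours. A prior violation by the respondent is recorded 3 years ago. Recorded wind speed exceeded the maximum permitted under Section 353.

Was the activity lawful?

(i) own property — met.
(ii) no residence in 100 ft — holds.
(a): T AND T → true.
(b) weather ok — not satisfied.
(c) no prior violation — not met.
(1) = T OR F OR F = true.
(a) training certified — not satisfied.
(i) ≤ 6 hrs duration — satisfied.
(ii) not (Schedule A material) — holds.
So (b) is satisfied (T AND T).
So (2) is satisfied (F OR T).
Overall = T AND T = true.

Yes — lawful.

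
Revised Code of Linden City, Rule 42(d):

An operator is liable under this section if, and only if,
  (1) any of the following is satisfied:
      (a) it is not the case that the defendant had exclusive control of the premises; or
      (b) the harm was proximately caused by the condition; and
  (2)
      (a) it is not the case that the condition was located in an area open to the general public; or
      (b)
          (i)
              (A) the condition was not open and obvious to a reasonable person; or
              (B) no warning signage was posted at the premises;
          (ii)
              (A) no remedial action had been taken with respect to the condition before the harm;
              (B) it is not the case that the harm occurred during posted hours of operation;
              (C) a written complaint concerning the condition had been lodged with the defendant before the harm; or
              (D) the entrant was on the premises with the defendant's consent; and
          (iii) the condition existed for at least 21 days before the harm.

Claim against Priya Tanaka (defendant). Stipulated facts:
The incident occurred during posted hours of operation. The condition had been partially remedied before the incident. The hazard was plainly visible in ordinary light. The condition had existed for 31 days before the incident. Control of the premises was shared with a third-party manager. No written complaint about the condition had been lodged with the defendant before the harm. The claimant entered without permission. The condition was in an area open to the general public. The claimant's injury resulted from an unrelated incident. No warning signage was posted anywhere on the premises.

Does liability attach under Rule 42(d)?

(a) not (exclusive control) — met.
(b) proximate cause — not met.
(1): T OR F → true.
(a) not (public area) — not met.
(A) not open/obvious — not met.
(B) no signage posted — holds.
(i) = F OR T = true.
(A) no remedial action — not satisfied.
(B) not (during posted hours) — fails.
(C) complaint lodged — fails.
(D) consent to enter — fails.
(ii) = F OR F OR F OR F = false.
(iii) condition ≥21 days old — met.
(b): T AND F AND T → false.
(2) = F OR F = false.
Overall = T AND F = false.

No — not liable.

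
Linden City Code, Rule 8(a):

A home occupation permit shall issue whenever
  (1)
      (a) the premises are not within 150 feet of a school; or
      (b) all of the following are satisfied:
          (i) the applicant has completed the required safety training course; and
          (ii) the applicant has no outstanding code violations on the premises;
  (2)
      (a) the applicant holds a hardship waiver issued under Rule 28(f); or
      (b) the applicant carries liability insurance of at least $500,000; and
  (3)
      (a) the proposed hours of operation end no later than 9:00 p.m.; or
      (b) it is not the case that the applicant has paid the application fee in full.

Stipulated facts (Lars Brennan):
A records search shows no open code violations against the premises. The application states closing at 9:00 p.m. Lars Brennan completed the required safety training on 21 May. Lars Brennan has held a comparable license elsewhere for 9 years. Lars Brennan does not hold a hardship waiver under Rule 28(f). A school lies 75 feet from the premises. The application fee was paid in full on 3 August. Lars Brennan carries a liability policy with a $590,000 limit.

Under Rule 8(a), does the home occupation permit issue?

Yes — granted.

(a) ≥150 ft from school — not met.
(i) safety training — satisfied.
(ii) no code violations — holds.
(b): T AND T → true.
(1): F OR T → true.
(a) hardship waiver — fails.
(b) insurance ≥ $500,000 — holds.
(2) = F OR T = true.
(a) closes by 9 p.m. — satisfied.
(b) not (fee paid) — fails.
(3) = T OR F = true.
So Overall is satisfied (T AND T AND T).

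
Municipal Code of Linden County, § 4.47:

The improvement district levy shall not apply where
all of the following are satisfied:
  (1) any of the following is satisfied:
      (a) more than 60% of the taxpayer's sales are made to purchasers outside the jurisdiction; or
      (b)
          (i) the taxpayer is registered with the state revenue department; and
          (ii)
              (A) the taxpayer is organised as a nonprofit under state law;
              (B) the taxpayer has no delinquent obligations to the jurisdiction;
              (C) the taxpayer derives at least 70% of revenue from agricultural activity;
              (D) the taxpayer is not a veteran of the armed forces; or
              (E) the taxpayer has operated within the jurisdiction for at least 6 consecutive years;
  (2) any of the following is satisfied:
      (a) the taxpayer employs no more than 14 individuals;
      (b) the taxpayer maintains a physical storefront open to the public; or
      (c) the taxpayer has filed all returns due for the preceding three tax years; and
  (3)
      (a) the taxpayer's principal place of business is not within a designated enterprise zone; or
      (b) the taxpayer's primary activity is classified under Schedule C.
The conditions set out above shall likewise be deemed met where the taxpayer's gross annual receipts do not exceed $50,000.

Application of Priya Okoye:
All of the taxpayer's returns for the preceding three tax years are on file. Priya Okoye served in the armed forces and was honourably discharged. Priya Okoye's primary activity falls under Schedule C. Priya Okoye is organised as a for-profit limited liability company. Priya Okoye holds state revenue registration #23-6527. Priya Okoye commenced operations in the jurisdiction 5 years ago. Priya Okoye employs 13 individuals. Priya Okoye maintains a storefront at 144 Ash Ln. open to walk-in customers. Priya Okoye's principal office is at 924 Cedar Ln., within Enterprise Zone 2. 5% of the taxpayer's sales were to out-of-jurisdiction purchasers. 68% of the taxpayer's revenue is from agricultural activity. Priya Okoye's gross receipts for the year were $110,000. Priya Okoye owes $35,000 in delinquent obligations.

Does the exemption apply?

(a) >60% out-of-jur. sales — not met.
(i) state-registered — holds.
(A) nonprofit — not satisfied.
(B) no delinquency — fails.
(C) ≥70% agricultural — fails.
(D) not (veteran) — not satisfied.
(E) ≥ 6 yrs in jurisdiction — fails.
(ii) = F OR F OR F OR F OR F = false.
So (b) is not satisfied (T AND F).
So (1) is not satisfied (F OR F).
(a) ≤ 14 employees — satisfied.
(b) has storefront — met.
(c) returns current — satisfied.
So (2) is satisfied (T OR T OR T).
(a) not (in enterprise zone) — fails.
(b) Schedule C activity — met.
(3) = F OR T = true.
So Overall is not satisfied (F AND T AND T).
Exception (receipts ≤ $50,000) — not satisfied.
Result: main false OR exception false → false.

No — not exempt.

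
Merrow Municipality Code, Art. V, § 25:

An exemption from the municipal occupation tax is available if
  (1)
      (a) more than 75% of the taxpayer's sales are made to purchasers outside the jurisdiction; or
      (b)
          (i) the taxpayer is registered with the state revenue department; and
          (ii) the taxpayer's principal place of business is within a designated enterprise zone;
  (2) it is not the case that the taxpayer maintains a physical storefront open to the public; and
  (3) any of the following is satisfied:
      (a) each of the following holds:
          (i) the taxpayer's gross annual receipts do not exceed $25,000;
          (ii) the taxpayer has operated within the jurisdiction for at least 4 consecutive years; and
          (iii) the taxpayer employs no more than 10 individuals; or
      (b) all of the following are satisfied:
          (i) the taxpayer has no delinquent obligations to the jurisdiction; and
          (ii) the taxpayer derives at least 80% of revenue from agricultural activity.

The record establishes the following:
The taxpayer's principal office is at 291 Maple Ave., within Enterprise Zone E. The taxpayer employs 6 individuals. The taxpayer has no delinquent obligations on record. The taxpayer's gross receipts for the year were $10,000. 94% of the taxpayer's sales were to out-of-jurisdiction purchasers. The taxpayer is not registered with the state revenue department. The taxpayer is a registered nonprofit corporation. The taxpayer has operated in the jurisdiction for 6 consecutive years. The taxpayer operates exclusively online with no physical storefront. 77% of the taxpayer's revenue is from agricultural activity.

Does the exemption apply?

(a) >75% out-of-jur. sales — holds.
(i) state-registered — not met.
(ii) in enterprise zone — met.
So (b) is not satisfied (F AND T).
(1): T OR F → true.
(2) not (has storefront) — satisfied.
(i) receipts ≤ $25,000 — met.
(ii) ≥ 4 yrs in jurisdiction — satisfied.
(iii) ≤ 10 employees — holds.
(a): T AND T AND T → true.
(i) no delinquency — holds.
(ii) ≥80% agricultural — not satisfied.
(b): T AND F → false.
So (3) is satisfied (T OR F).
Overall = T AND T AND T = true.

Yes — exempt.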